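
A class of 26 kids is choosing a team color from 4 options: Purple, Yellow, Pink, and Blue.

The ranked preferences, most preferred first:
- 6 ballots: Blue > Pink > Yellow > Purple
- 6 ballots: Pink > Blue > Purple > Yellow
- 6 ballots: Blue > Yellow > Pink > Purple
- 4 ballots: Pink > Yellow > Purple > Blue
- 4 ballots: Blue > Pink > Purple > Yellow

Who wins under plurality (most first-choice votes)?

First-place votes: Purple 0, Yellow 0, Pink 10, Blue 16.

Blue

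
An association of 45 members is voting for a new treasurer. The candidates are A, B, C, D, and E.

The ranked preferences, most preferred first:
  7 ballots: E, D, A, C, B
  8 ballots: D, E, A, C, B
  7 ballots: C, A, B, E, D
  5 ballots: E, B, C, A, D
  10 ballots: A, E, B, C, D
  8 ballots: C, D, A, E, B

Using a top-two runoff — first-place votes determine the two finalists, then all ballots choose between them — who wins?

Round 1 first-place votes: A 10, B 0, C 15, D 8, E 12. C and E advance.
Runoff: C is ranked above E on 15 ballots, E above C on 30.

E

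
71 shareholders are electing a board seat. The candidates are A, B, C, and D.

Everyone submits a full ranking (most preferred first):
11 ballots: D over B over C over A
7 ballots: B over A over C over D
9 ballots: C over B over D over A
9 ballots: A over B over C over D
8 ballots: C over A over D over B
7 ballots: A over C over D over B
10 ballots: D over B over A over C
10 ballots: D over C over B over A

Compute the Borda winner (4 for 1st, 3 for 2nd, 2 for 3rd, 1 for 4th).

D

A: 11×1 + 7×3 + 9×1 + 9×4 + 8×3 + 7×4 + 10×2 + 10×1 = 159
B: 11×3 + 7×4 + 9×3 + 9×3 + 8×1 + 7×1 + 10×3 + 10×2 = 180
C: 11×2 + 7×2 + 9×4 + 9×2 + 8×4 + 7×3 + 10×1 + 10×3 = 183
D: 11×4 + 7×1 + 9×2 + 9×1 + 8×2 + 7×2 + 10×4 + 10×4 = 188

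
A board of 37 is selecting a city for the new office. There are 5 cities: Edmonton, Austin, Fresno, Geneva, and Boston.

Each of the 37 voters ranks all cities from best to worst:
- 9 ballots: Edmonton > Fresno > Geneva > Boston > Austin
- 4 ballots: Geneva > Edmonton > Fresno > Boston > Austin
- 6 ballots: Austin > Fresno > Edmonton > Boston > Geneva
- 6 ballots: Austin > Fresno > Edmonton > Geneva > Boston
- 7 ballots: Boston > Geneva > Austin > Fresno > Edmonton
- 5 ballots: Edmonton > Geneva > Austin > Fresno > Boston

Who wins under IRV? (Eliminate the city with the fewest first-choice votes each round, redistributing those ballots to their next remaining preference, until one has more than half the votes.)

Round 1: Edmonton 14, Austin 12, Fresno 0, Geneva 4, Boston 7. Fresno eliminated.
Round 2: Edmonton 14, Austin 12, Geneva 4, Boston 7. Geneva eliminated.
Round 3: Edmonton 18, Austin 12, Boston 7. Boston eliminated.
Round 4: Edmonton 18, Austin 19. Austin has a majority (≥19).

Austin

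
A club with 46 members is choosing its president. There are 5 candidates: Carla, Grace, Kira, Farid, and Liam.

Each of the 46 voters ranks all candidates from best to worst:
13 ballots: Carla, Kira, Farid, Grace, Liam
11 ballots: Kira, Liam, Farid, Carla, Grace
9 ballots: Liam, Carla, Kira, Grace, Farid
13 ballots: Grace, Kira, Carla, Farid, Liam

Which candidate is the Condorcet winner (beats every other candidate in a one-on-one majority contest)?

Kira

Kira vs Carla: 24–22
Kira vs Grace: 33–13
Kira vs Farid: 46–0
Kira vs Liam: 37–9
Kira beats every other candidate.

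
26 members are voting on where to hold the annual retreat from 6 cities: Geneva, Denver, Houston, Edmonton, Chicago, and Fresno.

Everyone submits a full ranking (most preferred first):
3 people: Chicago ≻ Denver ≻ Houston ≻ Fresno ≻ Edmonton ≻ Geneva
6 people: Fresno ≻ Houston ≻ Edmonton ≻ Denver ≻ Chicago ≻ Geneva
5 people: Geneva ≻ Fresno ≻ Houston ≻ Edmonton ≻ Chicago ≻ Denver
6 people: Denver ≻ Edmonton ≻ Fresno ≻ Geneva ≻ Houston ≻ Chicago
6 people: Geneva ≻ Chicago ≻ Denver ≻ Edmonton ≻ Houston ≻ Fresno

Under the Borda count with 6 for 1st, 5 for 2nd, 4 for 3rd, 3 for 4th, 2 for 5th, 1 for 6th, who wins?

Fresno

Geneva: 3×1 + 6×1 + 5×6 + 6×3 + 6×6 = 93
Denver: 3×5 + 6×3 + 5×1 + 6×6 + 6×4 = 98
Houston: 3×4 + 6×5 + 5×4 + 6×2 + 6×2 = 86
Edmonton: 3×2 + 6×4 + 5×3 + 6×5 + 6×3 = 93
Chicago: 3×6 + 6×2 + 5×2 + 6×1 + 6×5 = 76
Fresno: 3×3 + 6×6 + 5×5 + 6×4 + 6×1 = 100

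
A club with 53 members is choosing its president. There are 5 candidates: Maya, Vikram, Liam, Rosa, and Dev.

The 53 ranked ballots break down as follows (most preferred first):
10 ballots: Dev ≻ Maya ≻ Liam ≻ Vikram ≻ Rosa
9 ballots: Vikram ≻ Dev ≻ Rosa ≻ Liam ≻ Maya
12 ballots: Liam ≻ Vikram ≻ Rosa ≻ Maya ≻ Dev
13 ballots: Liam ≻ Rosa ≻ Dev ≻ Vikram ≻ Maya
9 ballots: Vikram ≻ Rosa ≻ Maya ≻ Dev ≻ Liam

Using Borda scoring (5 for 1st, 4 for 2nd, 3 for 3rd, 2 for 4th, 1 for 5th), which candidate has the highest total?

Maya: 10×4 + 9×1 + 12×2 + 13×1 + 9×3 = 113
Vikram: 10×2 + 9×5 + 12×4 + 13×2 + 9×5 = 184
Liam: 10×3 + 9×2 + 12×5 + 13×5 + 9×1 = 182
Rosa: 10×1 + 9×3 + 12×3 + 13×4 + 9×4 = 161
Dev: 10×5 + 9×4 + 12×1 + 13×3 + 9×2 = 155

Vikram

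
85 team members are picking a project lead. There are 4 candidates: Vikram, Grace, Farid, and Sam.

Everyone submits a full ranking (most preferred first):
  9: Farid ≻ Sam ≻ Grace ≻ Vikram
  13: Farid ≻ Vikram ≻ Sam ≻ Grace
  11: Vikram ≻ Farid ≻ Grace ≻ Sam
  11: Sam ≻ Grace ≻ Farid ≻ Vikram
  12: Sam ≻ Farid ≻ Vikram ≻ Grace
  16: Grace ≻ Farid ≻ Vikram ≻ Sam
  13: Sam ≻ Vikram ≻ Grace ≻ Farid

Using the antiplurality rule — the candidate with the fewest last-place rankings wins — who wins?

Farid

Last-place votes: Vikram 20, Grace 25, Farid 13, Sam 27.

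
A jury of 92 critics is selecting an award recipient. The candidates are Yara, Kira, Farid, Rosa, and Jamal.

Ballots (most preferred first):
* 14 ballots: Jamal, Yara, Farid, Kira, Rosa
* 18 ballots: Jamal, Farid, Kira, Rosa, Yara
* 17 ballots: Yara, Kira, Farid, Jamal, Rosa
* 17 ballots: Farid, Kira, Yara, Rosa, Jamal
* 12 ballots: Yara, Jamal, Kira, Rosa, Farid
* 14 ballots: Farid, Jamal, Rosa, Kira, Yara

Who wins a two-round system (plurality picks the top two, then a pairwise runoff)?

Round 1 first-place votes: Yara 29, Kira 0, Farid 31, Rosa 0, Jamal 32. Jamal and Farid advance.
Runoff: Jamal is ranked above Farid on 44 ballots, Farid above Jamal on 48.

Farid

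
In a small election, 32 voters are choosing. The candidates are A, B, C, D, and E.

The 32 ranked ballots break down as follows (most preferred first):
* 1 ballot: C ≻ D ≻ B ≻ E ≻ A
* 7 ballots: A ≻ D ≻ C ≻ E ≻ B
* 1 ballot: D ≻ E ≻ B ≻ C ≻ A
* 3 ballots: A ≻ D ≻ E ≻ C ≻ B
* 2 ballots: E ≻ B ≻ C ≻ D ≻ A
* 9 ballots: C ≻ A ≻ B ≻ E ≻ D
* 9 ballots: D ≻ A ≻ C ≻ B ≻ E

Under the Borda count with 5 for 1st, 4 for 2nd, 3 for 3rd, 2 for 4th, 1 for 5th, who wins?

A: 1×1 + 7×5 + 1×1 + 3×5 + 2×1 + 9×4 + 9×4 = 126
B: 1×3 + 7×1 + 1×3 + 3×1 + 2×4 + 9×3 + 9×2 = 69
C: 1×5 + 7×3 + 1×2 + 3×2 + 2×3 + 9×5 + 9×3 = 112
D: 1×4 + 7×4 + 1×5 + 3×4 + 2×2 + 9×1 + 9×5 = 107
E: 1×2 + 7×2 + 1×4 + 3×3 + 2×5 + 9×2 + 9×1 = 66

A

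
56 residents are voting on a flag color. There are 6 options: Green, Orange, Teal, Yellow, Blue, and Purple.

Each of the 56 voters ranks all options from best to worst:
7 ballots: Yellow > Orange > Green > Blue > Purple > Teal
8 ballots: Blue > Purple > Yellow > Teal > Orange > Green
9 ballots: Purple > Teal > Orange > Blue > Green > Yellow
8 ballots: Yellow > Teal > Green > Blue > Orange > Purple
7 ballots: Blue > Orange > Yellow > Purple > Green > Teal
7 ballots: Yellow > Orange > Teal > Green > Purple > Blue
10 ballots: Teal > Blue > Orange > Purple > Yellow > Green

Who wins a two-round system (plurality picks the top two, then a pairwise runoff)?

Blue

Round 1 first-place votes: Green 0, Orange 0, Teal 10, Yellow 22, Blue 15, Purple 9. Yellow and Blue advance.
Runoff: Yellow is ranked above Blue on 22 ballots, Blue above Yellow on 34.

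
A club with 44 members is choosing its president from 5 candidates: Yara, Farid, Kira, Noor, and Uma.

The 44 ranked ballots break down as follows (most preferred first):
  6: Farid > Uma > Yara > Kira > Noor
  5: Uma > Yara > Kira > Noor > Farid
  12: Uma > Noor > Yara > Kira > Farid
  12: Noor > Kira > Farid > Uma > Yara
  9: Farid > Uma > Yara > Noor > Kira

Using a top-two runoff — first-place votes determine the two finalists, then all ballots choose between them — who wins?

Farid

Round 1 first-place votes: Yara 0, Farid 15, Kira 0, Noor 12, Uma 17. Uma and Farid advance.
Runoff: Uma is ranked above Farid on 17 ballots, Farid above Uma on 27.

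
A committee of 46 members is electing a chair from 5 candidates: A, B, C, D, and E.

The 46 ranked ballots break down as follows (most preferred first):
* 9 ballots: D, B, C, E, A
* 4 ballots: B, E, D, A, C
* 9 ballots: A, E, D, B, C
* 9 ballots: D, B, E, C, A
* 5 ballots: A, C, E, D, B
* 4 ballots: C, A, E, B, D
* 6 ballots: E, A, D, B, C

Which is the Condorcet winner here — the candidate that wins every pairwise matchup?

E vs A: 28–18
E vs B: 24–22
E vs C: 28–18
E vs D: 28–18
E beats every other candidate.

E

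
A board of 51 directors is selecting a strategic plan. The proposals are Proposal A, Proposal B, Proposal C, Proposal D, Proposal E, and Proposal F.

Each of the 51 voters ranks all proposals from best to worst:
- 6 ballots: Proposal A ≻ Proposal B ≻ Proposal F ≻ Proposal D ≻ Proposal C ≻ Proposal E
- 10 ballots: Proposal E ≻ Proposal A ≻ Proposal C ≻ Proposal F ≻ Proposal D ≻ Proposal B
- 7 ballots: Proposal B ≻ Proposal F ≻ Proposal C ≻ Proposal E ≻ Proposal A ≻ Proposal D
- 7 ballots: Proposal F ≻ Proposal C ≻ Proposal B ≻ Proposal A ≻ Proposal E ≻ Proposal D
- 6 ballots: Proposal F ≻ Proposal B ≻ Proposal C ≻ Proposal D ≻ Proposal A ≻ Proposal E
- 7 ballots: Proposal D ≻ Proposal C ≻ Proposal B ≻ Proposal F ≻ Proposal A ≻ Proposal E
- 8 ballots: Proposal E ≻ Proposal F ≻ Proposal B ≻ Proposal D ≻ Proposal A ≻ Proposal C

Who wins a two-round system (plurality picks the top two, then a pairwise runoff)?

Round 1 first-place votes: Proposal A 6, Proposal B 7, Proposal C 0, Proposal D 7, Proposal E 18, Proposal F 13. Proposal E and Proposal F advance.
Runoff: Proposal E is ranked above Proposal F on 18 ballots, Proposal F above Proposal E on 33.

Proposal F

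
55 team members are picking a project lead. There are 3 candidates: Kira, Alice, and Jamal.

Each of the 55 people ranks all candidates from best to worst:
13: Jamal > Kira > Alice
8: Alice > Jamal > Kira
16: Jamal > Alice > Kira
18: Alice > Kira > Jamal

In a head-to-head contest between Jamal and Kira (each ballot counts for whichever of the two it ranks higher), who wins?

Jamal is ranked above Kira on 37 ballots; Kira above Jamal on 18.

Jamal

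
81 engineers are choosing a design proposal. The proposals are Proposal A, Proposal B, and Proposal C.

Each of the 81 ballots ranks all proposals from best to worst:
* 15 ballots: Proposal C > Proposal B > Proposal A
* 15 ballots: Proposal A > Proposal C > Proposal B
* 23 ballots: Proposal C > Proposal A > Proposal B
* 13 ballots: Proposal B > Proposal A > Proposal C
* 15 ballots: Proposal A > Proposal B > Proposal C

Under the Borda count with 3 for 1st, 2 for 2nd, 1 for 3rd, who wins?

Proposal A: 15×1 + 15×3 + 23×2 + 13×2 + 15×3 = 177
Proposal B: 15×2 + 15×1 + 23×1 + 13×3 + 15×2 = 137
Proposal C: 15×3 + 15×2 + 23×3 + 13×1 + 15×1 = 172

Proposal A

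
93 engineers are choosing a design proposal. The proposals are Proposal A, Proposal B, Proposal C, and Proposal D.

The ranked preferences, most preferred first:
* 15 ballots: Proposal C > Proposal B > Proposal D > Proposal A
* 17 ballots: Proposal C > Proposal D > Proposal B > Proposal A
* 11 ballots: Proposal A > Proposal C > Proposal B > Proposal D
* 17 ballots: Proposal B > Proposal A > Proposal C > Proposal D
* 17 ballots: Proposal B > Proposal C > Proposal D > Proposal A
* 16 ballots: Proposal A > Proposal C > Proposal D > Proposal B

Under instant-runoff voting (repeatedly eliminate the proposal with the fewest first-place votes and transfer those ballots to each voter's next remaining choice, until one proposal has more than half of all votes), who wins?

Round 1: Proposal A 27, Proposal B 34, Proposal C 32, Proposal D 0. Proposal D eliminated.
Round 2: Proposal A 27, Proposal B 34, Proposal C 32. Proposal A eliminated.
Round 3: Proposal B 34, Proposal C 59. Proposal C has a majority (≥47).

Proposal C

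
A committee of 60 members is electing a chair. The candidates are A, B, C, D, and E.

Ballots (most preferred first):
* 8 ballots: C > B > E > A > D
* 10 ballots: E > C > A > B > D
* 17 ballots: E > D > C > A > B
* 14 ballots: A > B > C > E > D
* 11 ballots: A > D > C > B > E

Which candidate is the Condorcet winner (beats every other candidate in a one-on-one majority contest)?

C vs A: 35–25
C vs B: 46–14
C vs D: 32–28
C vs E: 33–27
C beats every other candidate.

C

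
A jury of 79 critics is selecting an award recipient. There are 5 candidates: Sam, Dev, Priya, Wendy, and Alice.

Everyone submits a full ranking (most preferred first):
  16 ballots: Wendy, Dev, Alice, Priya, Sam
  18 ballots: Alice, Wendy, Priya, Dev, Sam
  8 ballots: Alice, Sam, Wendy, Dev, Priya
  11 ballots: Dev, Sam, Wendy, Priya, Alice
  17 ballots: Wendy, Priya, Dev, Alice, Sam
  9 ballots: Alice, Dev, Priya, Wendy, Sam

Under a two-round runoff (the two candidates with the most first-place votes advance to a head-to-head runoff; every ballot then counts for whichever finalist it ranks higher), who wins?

Round 1 first-place votes: Sam 0, Dev 11, Priya 0, Wendy 33, Alice 35. Alice and Wendy advance.
Runoff: Alice is ranked above Wendy on 35 ballots, Wendy above Alice on 44.

Wendy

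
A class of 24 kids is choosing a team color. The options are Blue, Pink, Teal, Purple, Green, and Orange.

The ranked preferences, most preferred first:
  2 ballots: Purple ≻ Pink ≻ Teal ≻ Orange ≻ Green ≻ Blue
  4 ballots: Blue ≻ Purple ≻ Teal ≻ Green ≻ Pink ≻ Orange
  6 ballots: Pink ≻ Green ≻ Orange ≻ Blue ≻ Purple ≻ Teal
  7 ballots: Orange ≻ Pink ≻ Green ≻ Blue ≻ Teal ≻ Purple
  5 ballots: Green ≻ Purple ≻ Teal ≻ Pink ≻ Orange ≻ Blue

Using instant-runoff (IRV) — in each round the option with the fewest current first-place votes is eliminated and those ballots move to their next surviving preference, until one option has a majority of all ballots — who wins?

Round 1: Blue 4, Pink 6, Teal 0, Purple 2, Green 5, Orange 7. Teal eliminated.
Round 2: Blue 4, Pink 6, Purple 2, Green 5, Orange 7. Purple eliminated.
Round 3: Blue 4, Pink 8, Green 5, Orange 7. Blue eliminated.
Round 4: Pink 8, Green 9, Orange 7. Orange eliminated.
Round 5: Pink 15, Green 9. Pink has a majority (≥13).

Pink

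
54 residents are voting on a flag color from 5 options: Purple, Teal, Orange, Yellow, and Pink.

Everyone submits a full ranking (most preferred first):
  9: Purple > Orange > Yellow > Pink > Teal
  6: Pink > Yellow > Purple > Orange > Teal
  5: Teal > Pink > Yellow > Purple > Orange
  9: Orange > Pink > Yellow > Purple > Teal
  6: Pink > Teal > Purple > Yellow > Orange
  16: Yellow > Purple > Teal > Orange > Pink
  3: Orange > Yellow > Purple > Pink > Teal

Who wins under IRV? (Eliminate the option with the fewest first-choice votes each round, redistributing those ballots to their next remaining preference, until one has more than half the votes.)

Round 1: Purple 9, Teal 5, Orange 12, Yellow 16, Pink 12. Teal eliminated.
Round 2: Purple 9, Orange 12, Yellow 16, Pink 17. Purple eliminated.
Round 3: Orange 21, Yellow 16, Pink 17. Yellow eliminated.
Round 4: Orange 37, Pink 17. Orange has a majority (≥28).

Orange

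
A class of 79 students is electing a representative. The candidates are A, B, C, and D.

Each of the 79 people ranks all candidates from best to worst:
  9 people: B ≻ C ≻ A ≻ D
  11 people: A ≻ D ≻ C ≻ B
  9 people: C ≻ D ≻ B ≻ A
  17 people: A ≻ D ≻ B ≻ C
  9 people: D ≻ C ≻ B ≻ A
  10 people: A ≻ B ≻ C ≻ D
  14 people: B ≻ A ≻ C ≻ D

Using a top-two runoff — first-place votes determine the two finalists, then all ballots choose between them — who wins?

B

Round 1 first-place votes: A 38, B 23, C 9, D 9. A and B advance.
Runoff: A is ranked above B on 38 ballots, B above A on 41.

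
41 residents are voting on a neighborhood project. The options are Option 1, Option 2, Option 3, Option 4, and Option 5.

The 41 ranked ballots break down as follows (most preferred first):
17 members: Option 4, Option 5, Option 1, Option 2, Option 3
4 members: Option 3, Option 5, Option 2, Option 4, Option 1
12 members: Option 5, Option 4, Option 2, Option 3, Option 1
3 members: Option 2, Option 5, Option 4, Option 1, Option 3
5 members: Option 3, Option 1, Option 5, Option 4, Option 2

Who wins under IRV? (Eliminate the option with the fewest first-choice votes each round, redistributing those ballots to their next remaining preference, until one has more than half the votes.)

Option 5

Round 1: Option 1 0, Option 2 3, Option 3 9, Option 4 17, Option 5 12. Option 1 eliminated.
Round 2: Option 2 3, Option 3 9, Option 4 17, Option 5 12. Option 2 eliminated.
Round 3: Option 3 9, Option 4 17, Option 5 15. Option 3 eliminated.
Round 4: Option 4 17, Option 5 24. Option 5 has a majority (≥21).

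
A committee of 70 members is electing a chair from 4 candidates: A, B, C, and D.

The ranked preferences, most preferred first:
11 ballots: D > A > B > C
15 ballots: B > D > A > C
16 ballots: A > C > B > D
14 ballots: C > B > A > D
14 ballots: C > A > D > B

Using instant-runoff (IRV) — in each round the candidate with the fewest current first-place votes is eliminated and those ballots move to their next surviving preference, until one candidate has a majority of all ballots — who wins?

Round 1: A 16, B 15, C 28, D 11. D eliminated.
Round 2: A 27, B 15, C 28. B eliminated.
Round 3: A 42, C 28. A has a majority (≥36).

A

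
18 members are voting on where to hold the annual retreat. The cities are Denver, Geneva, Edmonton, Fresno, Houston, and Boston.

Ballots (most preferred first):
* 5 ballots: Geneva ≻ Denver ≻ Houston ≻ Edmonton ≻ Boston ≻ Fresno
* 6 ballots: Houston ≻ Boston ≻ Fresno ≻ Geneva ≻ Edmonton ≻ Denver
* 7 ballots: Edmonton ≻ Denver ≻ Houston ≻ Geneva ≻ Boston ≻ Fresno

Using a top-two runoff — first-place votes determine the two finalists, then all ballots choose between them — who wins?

Round 1 first-place votes: Denver 0, Geneva 5, Edmonton 7, Fresno 0, Houston 6, Boston 0. Edmonton and Houston advance.
Runoff: Edmonton is ranked above Houston on 7 ballots, Houston above Edmonton on 11.

Houston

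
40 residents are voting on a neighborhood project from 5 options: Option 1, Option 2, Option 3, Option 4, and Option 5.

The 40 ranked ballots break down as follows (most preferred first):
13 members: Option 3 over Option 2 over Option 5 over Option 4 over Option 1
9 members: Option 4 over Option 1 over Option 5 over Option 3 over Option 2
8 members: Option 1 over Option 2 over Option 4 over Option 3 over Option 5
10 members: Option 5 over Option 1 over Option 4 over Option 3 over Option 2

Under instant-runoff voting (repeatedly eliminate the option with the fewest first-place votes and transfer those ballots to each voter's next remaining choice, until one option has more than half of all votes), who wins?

Option 4

Round 1: Option 1 8, Option 2 0, Option 3 13, Option 4 9, Option 5 10. Option 2 eliminated.
Round 2: Option 1 8, Option 3 13, Option 4 9, Option 5 10. Option 1 eliminated.
Round 3: Option 3 13, Option 4 17, Option 5 10. Option 5 eliminated.
Round 4: Option 3 13, Option 4 27. Option 4 has a majority (≥21).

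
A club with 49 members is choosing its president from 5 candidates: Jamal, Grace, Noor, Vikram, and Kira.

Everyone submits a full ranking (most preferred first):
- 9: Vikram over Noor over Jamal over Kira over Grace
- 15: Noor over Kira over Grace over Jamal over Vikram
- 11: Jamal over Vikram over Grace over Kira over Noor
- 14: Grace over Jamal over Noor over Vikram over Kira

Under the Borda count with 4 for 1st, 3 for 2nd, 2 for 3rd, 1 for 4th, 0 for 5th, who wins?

Jamal: 9×2 + 15×1 + 11×4 + 14×3 = 119
Grace: 9×0 + 15×2 + 11×2 + 14×4 = 108
Noor: 9×3 + 15×4 + 11×0 + 14×2 = 115
Vikram: 9×4 + 15×0 + 11×3 + 14×1 = 83
Kira: 9×1 + 15×3 + 11×1 + 14×0 = 65

Jamal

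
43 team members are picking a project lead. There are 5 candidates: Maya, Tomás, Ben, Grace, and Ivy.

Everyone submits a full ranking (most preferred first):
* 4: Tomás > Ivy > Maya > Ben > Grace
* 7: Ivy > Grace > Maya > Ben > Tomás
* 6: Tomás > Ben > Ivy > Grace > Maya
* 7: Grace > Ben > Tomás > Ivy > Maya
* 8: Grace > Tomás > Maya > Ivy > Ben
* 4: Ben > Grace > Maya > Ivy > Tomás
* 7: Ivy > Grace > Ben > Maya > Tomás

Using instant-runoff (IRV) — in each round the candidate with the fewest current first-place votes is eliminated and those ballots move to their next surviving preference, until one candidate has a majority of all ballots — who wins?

Round 1: Maya 0, Tomás 10, Ben 4, Grace 15, Ivy 14. Maya eliminated.
Round 2: Tomás 10, Ben 4, Grace 15, Ivy 14. Ben eliminated.
Round 3: Tomás 10, Grace 19, Ivy 14. Tomás eliminated.
Round 4: Grace 19, Ivy 24. Ivy has a majority (≥22).

Ivy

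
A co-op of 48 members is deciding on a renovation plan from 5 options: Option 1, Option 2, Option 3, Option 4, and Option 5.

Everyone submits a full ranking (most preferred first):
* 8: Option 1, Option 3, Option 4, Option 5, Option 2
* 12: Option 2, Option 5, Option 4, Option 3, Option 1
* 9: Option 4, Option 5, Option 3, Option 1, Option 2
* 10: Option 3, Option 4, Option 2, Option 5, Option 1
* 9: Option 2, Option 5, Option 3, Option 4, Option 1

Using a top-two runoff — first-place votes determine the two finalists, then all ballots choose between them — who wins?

Round 1 first-place votes: Option 1 8, Option 2 21, Option 3 10, Option 4 9, Option 5 0. Option 2 and Option 3 advance.
Runoff: Option 2 is ranked above Option 3 on 21 ballots, Option 3 above Option 2 on 27.

Option 3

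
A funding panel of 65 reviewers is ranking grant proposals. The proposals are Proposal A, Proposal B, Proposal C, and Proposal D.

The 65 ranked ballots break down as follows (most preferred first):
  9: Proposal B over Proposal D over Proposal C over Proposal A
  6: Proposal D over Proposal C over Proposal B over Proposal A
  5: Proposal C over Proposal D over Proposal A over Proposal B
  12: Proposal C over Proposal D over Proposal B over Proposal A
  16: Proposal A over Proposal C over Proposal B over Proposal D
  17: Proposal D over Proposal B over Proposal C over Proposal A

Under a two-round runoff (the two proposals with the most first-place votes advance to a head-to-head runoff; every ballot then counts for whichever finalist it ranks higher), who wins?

Proposal C

Round 1 first-place votes: Proposal A 16, Proposal B 9, Proposal C 17, Proposal D 23. Proposal D and Proposal C advance.
Runoff: Proposal D is ranked above Proposal C on 32 ballots, Proposal C above Proposal D on 33.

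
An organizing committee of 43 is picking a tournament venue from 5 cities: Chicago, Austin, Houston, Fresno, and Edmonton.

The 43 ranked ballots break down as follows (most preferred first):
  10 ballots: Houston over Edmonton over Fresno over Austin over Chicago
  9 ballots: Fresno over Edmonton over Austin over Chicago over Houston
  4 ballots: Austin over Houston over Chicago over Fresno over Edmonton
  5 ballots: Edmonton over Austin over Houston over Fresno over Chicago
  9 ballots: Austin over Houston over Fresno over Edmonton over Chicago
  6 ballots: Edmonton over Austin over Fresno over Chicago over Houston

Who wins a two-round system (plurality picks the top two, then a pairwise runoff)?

Edmonton

Round 1 first-place votes: Chicago 0, Austin 13, Houston 10, Fresno 9, Edmonton 11. Austin and Edmonton advance.
Runoff: Austin is ranked above Edmonton on 13 ballots, Edmonton above Austin on 30.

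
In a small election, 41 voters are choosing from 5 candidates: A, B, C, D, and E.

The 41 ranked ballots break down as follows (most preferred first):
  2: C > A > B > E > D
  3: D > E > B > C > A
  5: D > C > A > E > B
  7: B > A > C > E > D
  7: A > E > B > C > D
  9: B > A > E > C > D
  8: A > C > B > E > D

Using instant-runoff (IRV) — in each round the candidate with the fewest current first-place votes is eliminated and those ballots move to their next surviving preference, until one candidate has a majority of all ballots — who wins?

A

Round 1: A 15, B 16, C 2, D 8, E 0. E eliminated.
Round 2: A 15, B 16, C 2, D 8. C eliminated.
Round 3: A 17, B 16, D 8. D eliminated.
Round 4: A 22, B 19. A has a majority (≥21).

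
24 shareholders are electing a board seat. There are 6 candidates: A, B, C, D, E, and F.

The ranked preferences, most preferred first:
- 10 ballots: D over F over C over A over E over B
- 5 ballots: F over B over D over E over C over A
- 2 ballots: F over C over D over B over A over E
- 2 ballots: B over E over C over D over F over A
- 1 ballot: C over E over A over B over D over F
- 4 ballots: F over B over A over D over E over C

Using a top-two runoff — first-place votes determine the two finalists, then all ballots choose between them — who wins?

D

Round 1 first-place votes: A 0, B 2, C 1, D 10, E 0, F 11. F and D advance.
Runoff: F is ranked above D on 11 ballots, D above F on 13.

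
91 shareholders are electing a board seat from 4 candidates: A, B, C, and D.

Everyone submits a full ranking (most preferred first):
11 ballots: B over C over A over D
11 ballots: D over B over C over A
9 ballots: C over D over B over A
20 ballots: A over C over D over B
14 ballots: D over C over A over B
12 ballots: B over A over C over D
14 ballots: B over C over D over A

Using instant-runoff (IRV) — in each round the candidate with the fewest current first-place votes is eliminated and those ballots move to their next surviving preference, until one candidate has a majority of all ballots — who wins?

D

Round 1: A 20, B 37, C 9, D 25. C eliminated.
Round 2: A 20, B 37, D 34. A eliminated.
Round 3: B 37, D 54. D has a majority (≥46).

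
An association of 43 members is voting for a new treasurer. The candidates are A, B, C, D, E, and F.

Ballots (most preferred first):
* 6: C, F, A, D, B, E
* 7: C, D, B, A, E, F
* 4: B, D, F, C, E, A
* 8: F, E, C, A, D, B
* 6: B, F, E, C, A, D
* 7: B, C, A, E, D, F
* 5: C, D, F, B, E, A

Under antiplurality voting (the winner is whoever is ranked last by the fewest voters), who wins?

C

Last-place votes: A 9, B 8, C 0, D 6, E 6, F 14.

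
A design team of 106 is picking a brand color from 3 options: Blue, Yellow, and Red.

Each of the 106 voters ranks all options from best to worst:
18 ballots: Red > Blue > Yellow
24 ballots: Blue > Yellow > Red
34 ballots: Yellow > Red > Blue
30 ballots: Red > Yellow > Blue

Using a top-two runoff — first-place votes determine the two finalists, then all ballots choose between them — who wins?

Round 1 first-place votes: Blue 24, Yellow 34, Red 48. Red and Yellow advance.
Runoff: Red is ranked above Yellow on 48 ballots, Yellow above Red on 58.

Yellow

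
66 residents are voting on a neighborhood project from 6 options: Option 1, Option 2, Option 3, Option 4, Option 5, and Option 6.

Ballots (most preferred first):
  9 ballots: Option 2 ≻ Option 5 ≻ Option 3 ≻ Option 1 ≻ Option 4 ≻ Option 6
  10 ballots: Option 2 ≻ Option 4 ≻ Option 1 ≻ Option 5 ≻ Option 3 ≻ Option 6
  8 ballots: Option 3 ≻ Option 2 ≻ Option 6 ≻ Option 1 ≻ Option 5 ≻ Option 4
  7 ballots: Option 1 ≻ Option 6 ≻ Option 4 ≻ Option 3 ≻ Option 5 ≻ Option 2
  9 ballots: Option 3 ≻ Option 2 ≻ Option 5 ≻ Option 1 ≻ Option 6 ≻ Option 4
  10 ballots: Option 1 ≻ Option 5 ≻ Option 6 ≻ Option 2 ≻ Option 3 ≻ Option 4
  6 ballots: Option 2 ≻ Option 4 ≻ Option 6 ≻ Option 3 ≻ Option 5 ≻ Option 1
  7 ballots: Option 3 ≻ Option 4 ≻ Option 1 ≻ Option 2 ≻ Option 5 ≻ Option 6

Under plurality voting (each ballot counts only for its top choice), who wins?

First-place votes: Option 1 17, Option 2 25, Option 3 24, Option 4 0, Option 5 0, Option 6 0.

Option 2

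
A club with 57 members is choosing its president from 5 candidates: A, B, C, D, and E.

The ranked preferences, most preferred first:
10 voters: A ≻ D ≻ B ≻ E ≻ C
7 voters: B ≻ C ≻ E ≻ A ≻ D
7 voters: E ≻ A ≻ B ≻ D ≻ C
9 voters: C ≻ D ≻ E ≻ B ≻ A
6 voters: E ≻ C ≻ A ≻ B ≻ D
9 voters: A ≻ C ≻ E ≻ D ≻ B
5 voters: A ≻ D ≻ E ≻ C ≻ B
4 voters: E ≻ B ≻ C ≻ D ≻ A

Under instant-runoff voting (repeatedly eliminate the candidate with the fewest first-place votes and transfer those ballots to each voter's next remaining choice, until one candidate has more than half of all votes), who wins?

E

Round 1: A 24, B 7, C 9, D 0, E 17. D eliminated.
Round 2: A 24, B 7, C 9, E 17. B eliminated.
Round 3: A 24, C 16, E 17. C eliminated.
Round 4: A 24, E 33. E has a majority (≥29).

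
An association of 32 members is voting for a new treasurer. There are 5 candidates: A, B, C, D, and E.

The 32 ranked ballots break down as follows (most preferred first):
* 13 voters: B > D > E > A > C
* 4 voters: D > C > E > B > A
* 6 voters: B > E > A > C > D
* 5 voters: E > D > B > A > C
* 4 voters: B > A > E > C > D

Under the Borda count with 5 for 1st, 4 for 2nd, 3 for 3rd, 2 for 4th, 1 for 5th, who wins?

B

A: 13×2 + 4×1 + 6×3 + 5×2 + 4×4 = 74
B: 13×5 + 4×2 + 6×5 + 5×3 + 4×5 = 138
C: 13×1 + 4×4 + 6×2 + 5×1 + 4×2 = 54
D: 13×4 + 4×5 + 6×1 + 5×4 + 4×1 = 102
E: 13×3 + 4×3 + 6×4 + 5×5 + 4×3 = 112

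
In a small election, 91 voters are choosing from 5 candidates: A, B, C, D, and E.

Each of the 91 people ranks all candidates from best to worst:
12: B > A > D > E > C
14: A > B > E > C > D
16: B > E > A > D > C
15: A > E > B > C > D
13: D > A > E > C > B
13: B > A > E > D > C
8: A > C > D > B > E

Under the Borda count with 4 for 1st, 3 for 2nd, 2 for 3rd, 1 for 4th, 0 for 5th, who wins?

A: 12×3 + 14×4 + 16×2 + 15×4 + 13×3 + 13×3 + 8×4 = 294
B: 12×4 + 14×3 + 16×4 + 15×2 + 13×0 + 13×4 + 8×1 = 244
C: 12×0 + 14×1 + 16×0 + 15×1 + 13×1 + 13×0 + 8×3 = 66
D: 12×2 + 14×0 + 16×1 + 15×0 + 13×4 + 13×1 + 8×2 = 121
E: 12×1 + 14×2 + 16×3 + 15×3 + 13×2 + 13×2 + 8×0 = 185

A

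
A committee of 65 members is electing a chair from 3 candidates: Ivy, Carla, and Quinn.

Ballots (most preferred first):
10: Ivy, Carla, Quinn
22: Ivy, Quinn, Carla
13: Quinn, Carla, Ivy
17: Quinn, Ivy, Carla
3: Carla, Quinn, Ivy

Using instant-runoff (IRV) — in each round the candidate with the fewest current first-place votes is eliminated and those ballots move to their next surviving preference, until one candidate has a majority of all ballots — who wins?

Round 1: Ivy 32, Carla 3, Quinn 30. Carla eliminated.
Round 2: Ivy 32, Quinn 33. Quinn has a majority (≥33).

Quinn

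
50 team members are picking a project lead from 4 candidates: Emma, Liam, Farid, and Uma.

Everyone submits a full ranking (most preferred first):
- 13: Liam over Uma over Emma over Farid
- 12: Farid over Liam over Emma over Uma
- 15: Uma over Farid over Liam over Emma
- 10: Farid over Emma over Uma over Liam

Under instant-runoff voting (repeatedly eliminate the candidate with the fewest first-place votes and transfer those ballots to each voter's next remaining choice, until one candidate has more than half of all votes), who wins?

Round 1: Emma 0, Liam 13, Farid 22, Uma 15. Emma eliminated.
Round 2: Liam 13, Farid 22, Uma 15. Liam eliminated.
Round 3: Farid 22, Uma 28. Uma has a majority (≥26).

Uma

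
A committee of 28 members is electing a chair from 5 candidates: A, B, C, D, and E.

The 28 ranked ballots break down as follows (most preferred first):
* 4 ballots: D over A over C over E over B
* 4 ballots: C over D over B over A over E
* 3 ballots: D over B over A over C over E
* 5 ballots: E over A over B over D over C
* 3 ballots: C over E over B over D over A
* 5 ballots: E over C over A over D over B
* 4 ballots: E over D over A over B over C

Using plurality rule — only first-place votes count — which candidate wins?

E

First-place votes: A 0, B 0, C 7, D 7, E 14.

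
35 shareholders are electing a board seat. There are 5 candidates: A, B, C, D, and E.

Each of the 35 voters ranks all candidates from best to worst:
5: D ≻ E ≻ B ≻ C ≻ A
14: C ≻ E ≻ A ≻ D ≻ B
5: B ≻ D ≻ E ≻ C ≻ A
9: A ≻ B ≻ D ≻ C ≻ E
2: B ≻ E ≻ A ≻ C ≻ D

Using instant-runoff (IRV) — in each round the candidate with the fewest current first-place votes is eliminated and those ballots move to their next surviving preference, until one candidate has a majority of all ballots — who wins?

Round 1: A 9, B 7, C 14, D 5, E 0. E eliminated.
Round 2: A 9, B 7, C 14, D 5. D eliminated.
Round 3: A 9, B 12, C 14. A eliminated.
Round 4: B 21, C 14. B has a majority (≥18).

B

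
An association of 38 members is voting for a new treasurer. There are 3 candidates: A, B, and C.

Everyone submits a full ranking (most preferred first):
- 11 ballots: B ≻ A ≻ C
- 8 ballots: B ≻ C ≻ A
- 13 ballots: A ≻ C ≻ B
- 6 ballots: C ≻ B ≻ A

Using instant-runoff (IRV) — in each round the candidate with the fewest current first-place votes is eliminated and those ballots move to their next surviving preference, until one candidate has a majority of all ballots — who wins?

Round 1: A 13, B 19, C 6. C eliminated.
Round 2: A 13, B 25. B has a majority (≥20).

B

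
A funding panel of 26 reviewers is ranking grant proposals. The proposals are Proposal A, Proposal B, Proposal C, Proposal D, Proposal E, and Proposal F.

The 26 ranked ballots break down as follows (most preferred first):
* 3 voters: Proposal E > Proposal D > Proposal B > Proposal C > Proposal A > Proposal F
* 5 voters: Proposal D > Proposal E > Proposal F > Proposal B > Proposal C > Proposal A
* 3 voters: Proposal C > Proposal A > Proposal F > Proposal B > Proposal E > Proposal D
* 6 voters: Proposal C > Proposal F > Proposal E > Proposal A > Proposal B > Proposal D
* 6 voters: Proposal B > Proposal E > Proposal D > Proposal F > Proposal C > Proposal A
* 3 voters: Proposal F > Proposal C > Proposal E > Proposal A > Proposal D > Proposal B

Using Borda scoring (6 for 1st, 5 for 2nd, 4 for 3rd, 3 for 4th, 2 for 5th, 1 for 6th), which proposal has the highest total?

Proposal E

Proposal A: 3×2 + 5×1 + 3×5 + 6×3 + 6×1 + 3×3 = 59
Proposal B: 3×4 + 5×3 + 3×3 + 6×2 + 6×6 + 3×1 = 87
Proposal C: 3×3 + 5×2 + 3×6 + 6×6 + 6×2 + 3×5 = 100
Proposal D: 3×5 + 5×6 + 3×1 + 6×1 + 6×4 + 3×2 = 84
Proposal E: 3×6 + 5×5 + 3×2 + 6×4 + 6×5 + 3×4 = 115
Proposal F: 3×1 + 5×4 + 3×4 + 6×5 + 6×3 + 3×6 = 101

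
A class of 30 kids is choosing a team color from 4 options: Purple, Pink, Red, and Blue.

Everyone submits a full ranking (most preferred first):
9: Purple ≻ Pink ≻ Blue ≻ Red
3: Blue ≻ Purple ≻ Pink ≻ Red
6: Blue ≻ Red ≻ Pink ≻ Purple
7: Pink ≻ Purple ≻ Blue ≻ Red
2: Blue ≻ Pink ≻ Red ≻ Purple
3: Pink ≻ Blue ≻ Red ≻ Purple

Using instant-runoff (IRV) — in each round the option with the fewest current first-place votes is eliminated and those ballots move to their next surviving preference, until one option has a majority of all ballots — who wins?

Pink

Round 1: Purple 9, Pink 10, Red 0, Blue 11. Red eliminated.
Round 2: Purple 9, Pink 10, Blue 11. Purple eliminated.
Round 3: Pink 19, Blue 11. Pink has a majority (≥16).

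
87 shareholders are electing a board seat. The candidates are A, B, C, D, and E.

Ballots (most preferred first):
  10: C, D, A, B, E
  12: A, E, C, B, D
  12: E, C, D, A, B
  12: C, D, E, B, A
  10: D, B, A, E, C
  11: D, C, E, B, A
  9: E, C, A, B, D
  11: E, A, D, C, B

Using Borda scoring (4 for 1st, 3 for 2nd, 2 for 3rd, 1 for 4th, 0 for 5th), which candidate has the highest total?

A: 10×2 + 12×4 + 12×1 + 12×0 + 10×2 + 11×0 + 9×2 + 11×3 = 151
B: 10×1 + 12×1 + 12×0 + 12×1 + 10×3 + 11×1 + 9×1 + 11×0 = 84
C: 10×4 + 12×2 + 12×3 + 12×4 + 10×0 + 11×3 + 9×3 + 11×1 = 219
D: 10×3 + 12×0 + 12×2 + 12×3 + 10×4 + 11×4 + 9×0 + 11×2 = 196
E: 10×0 + 12×3 + 12×4 + 12×2 + 10×1 + 11×2 + 9×4 + 11×4 = 220

E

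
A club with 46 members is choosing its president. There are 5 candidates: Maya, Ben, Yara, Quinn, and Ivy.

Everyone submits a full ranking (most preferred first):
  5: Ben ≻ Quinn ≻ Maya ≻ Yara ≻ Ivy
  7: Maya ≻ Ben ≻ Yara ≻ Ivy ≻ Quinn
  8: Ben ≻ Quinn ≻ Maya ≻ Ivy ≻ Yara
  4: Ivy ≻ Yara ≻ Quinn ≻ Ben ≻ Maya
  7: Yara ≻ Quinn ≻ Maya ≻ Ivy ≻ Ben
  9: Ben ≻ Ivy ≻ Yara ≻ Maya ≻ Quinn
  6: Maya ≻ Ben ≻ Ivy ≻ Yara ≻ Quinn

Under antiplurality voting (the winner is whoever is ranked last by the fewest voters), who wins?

Last-place votes: Maya 4, Ben 7, Yara 8, Quinn 22, Ivy 5.

Maya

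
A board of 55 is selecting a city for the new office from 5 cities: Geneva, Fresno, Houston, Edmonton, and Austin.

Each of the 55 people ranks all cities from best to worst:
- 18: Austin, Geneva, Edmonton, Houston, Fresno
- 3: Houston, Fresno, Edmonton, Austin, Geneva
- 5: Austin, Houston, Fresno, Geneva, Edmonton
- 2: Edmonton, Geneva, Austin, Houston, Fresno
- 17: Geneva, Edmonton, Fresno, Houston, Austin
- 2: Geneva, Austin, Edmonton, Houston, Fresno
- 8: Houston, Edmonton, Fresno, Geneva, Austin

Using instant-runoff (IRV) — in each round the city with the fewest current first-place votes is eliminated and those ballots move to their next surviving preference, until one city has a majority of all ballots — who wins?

Geneva

Round 1: Geneva 19, Fresno 0, Houston 11, Edmonton 2, Austin 23. Fresno eliminated.
Round 2: Geneva 19, Houston 11, Edmonton 2, Austin 23. Edmonton eliminated.
Round 3: Geneva 21, Houston 11, Austin 23. Houston eliminated.
Round 4: Geneva 29, Austin 26. Geneva has a majority (≥28).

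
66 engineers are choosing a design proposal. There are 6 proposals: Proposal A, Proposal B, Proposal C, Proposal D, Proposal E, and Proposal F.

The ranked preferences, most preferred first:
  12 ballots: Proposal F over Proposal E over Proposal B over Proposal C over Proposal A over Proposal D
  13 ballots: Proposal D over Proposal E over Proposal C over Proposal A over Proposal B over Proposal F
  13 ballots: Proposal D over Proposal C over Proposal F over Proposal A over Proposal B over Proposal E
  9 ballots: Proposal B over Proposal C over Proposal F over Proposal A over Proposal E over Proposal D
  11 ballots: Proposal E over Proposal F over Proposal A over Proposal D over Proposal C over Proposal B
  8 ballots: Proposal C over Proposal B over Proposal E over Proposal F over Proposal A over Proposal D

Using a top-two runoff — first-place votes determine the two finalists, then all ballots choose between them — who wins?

Proposal F

Round 1 first-place votes: Proposal A 0, Proposal B 9, Proposal C 8, Proposal D 26, Proposal E 11, Proposal F 12. Proposal D and Proposal F advance.
Runoff: Proposal D is ranked above Proposal F on 26 ballots, Proposal F above Proposal D on 40.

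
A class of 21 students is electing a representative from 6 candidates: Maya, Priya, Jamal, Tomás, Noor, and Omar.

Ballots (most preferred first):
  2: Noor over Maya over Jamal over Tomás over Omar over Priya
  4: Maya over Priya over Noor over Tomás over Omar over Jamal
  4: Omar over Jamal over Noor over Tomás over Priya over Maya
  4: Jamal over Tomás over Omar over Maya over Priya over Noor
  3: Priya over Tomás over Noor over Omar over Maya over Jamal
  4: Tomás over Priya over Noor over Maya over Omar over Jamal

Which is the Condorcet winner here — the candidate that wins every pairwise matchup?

Tomás vs Maya: 15–6
Tomás vs Priya: 14–7
Tomás vs Jamal: 11–10
Tomás vs Noor: 11–10
Tomás vs Omar: 17–4
Tomás beats every other candidate.

Tomás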